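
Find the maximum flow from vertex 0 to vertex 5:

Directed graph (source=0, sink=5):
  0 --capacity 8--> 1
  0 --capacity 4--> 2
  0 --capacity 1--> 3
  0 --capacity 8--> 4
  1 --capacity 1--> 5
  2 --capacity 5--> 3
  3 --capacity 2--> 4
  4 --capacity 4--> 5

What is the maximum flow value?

Computing max flow:
  Flow on (0->1): 1/8
  Flow on (0->2): 1/4
  Flow on (0->3): 1/1
  Flow on (0->4): 2/8
  Flow on (1->5): 1/1
  Flow on (2->3): 1/5
  Flow on (3->4): 2/2
  Flow on (4->5): 4/4
Maximum flow = 5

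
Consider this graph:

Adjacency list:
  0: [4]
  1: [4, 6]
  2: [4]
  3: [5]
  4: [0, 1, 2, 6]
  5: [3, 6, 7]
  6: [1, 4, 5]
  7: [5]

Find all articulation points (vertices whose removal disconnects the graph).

An articulation point is a vertex whose removal disconnects the graph.
Articulation points: [4, 5, 6]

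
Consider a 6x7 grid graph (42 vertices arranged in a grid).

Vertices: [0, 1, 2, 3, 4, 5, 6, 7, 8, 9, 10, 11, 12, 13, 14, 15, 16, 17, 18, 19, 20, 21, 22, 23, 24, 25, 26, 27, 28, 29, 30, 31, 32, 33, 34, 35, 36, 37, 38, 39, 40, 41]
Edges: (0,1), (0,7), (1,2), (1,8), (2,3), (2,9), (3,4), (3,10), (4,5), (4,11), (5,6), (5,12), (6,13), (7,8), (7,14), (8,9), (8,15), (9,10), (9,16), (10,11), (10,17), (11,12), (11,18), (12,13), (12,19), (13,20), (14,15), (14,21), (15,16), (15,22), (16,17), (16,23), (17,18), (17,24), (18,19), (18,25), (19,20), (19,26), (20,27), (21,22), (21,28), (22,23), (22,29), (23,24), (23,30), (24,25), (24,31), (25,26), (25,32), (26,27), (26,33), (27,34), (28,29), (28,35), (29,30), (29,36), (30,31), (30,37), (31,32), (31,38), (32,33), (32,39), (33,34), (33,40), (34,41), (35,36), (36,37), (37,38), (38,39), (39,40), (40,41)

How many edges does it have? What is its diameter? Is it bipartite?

A 6x7 grid has 35 vertical edges and 36 horizontal edges.
Total edges = 35 + 36 = 71.
Diameter = (6-1) + (7-1) = 11 (corner to opposite corner).
Grid graphs are bipartite (checkerboard coloring).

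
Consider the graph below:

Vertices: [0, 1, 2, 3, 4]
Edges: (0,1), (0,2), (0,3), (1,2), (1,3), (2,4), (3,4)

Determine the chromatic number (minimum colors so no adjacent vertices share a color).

The graph has a maximum clique of size 3 (lower bound on chromatic number).
A valid 3-coloring: {0: 0, 1: 1, 2: 2, 3: 2, 4: 0}.
Chromatic number = 3.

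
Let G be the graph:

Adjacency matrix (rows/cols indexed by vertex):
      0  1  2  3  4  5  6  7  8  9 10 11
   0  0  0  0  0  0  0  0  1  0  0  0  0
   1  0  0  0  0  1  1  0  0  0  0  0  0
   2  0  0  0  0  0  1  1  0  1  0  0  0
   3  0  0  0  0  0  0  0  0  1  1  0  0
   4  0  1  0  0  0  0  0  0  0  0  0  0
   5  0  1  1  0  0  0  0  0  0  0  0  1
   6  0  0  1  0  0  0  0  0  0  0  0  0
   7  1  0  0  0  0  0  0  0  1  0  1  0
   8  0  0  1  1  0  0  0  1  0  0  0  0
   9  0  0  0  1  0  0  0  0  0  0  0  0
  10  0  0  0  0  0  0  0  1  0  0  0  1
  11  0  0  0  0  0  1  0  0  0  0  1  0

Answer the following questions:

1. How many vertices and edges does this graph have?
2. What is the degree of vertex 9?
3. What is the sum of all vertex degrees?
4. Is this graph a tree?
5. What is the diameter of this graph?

Count: 12 vertices, 12 edges.
Vertex 9 has neighbors [3], degree = 1.
Handshaking lemma: 2 * 12 = 24.
A tree on 12 vertices has 11 edges. This graph has 12 edges (1 extra). Not a tree.
Diameter (longest shortest path) = 6.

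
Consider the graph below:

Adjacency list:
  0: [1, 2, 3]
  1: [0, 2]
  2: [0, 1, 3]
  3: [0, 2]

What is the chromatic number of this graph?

The graph has a maximum clique of size 3 (lower bound on chromatic number).
A valid 3-coloring: {0: 0, 1: 2, 2: 1, 3: 2}.
Chromatic number = 3.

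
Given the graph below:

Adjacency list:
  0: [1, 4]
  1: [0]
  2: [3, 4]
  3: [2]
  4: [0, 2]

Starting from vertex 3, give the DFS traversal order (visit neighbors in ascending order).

DFS from vertex 3 (neighbors processed in ascending order):
Visit order: 3, 2, 4, 0, 1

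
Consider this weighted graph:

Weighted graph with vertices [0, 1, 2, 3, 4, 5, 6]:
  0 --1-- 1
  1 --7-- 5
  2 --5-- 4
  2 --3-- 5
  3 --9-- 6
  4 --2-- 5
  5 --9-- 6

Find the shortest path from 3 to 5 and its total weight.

Using Dijkstra's algorithm from vertex 3:
Shortest path: 3 -> 6 -> 5
Total weight: 9 + 9 = 18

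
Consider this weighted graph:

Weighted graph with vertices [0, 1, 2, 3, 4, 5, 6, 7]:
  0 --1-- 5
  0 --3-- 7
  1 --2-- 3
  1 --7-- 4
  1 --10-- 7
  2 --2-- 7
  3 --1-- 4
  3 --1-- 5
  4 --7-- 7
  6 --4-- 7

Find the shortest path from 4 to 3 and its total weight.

Using Dijkstra's algorithm from vertex 4:
Shortest path: 4 -> 3
Total weight: 1 = 1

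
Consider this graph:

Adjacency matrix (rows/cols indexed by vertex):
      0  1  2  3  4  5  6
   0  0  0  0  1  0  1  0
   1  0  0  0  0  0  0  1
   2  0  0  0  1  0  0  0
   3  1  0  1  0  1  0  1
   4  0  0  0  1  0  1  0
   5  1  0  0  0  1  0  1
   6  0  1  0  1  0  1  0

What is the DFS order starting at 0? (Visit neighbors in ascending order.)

DFS from vertex 0 (neighbors processed in ascending order):
Visit order: 0, 3, 2, 4, 5, 6, 1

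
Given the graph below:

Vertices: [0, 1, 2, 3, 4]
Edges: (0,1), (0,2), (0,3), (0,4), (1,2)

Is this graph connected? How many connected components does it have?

Checking connectivity: the graph has 1 connected component(s).
All vertices are reachable from each other. The graph IS connected.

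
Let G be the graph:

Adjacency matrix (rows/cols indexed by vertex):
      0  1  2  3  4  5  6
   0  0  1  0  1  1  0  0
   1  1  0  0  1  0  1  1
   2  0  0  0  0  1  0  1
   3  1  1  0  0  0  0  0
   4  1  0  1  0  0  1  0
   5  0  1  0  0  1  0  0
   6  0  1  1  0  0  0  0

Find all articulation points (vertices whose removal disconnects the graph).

No articulation points. The graph is biconnected.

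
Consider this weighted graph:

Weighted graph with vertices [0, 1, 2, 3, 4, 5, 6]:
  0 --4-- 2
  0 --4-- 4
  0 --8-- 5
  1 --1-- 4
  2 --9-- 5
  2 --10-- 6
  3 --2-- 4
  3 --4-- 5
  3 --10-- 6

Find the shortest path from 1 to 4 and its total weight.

Using Dijkstra's algorithm from vertex 1:
Shortest path: 1 -> 4
Total weight: 1 = 1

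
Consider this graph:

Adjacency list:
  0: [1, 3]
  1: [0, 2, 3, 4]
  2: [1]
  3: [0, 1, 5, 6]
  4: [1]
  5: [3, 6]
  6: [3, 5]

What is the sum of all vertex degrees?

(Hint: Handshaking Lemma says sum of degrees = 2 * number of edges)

Count edges: 8 edges.
By Handshaking Lemma: sum of degrees = 2 * 8 = 16.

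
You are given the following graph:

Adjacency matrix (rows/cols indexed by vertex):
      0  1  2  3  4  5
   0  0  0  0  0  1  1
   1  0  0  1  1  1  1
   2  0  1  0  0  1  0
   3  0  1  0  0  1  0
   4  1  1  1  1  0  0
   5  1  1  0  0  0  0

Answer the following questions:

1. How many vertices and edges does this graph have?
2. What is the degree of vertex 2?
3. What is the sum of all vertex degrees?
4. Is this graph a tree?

Count: 6 vertices, 8 edges.
Vertex 2 has neighbors [1, 4], degree = 2.
Handshaking lemma: 2 * 8 = 16.
A tree on 6 vertices has 5 edges. This graph has 8 edges (3 extra). Not a tree.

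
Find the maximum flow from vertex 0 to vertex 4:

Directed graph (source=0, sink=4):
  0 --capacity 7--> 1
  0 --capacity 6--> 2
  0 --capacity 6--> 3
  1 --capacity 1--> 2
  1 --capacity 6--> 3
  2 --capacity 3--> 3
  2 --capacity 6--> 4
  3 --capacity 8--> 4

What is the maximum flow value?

Computing max flow:
  Flow on (0->1): 2/7
  Flow on (0->2): 6/6
  Flow on (0->3): 6/6
  Flow on (1->2): 1/1
  Flow on (1->3): 1/6
  Flow on (2->3): 1/3
  Flow on (2->4): 6/6
  Flow on (3->4): 8/8
Maximum flow = 14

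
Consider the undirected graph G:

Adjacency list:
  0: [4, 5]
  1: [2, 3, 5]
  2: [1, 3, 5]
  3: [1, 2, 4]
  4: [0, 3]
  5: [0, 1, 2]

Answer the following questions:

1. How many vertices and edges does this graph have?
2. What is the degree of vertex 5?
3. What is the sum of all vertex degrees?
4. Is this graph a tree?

Count: 6 vertices, 8 edges.
Vertex 5 has neighbors [0, 1, 2], degree = 3.
Handshaking lemma: 2 * 8 = 16.
A tree on 6 vertices has 5 edges. This graph has 8 edges (3 extra). Not a tree.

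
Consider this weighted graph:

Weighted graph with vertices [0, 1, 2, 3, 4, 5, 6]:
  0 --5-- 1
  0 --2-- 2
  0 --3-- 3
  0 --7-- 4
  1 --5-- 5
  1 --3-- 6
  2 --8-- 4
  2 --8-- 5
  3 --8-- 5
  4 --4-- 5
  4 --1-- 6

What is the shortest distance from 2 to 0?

Using Dijkstra's algorithm from vertex 2:
Shortest path: 2 -> 0
Total weight: 2 = 2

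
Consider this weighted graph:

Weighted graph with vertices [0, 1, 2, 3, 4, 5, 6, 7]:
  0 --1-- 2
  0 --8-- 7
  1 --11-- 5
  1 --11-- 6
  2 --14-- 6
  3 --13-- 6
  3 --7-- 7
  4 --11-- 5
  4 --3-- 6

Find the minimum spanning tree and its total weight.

Applying Kruskal's algorithm (sort edges by weight, add if no cycle):
  Add (0,2) w=1
  Add (4,6) w=3
  Add (3,7) w=7
  Add (0,7) w=8
  Add (1,6) w=11
  Add (1,5) w=11
  Skip (4,5) w=11 (creates cycle)
  Add (3,6) w=13
  Skip (2,6) w=14 (creates cycle)
MST weight = 54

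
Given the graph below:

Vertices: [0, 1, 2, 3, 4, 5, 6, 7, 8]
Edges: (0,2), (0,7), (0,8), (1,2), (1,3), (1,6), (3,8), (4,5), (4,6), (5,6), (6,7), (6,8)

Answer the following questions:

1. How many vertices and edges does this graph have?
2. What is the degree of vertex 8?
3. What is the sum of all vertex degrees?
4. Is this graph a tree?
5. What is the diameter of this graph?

Count: 9 vertices, 12 edges.
Vertex 8 has neighbors [0, 3, 6], degree = 3.
Handshaking lemma: 2 * 12 = 24.
A tree on 9 vertices has 8 edges. This graph has 12 edges (4 extra). Not a tree.
Diameter (longest shortest path) = 3.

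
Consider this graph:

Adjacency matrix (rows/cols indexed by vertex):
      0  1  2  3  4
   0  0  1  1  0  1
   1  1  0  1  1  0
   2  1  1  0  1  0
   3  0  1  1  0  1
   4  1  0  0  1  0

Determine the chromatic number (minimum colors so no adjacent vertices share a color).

The graph has a maximum clique of size 3 (lower bound on chromatic number).
A valid 3-coloring: {0: 0, 1: 1, 2: 2, 3: 0, 4: 1}.
Chromatic number = 3.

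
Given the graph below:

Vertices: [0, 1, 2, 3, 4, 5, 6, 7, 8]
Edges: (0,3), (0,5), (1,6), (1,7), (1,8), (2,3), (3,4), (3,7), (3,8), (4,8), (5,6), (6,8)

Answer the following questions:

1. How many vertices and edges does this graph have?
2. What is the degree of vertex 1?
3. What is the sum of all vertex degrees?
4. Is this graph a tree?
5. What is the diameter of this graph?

Count: 9 vertices, 12 edges.
Vertex 1 has neighbors [6, 7, 8], degree = 3.
Handshaking lemma: 2 * 12 = 24.
A tree on 9 vertices has 8 edges. This graph has 12 edges (4 extra). Not a tree.
Diameter (longest shortest path) = 3.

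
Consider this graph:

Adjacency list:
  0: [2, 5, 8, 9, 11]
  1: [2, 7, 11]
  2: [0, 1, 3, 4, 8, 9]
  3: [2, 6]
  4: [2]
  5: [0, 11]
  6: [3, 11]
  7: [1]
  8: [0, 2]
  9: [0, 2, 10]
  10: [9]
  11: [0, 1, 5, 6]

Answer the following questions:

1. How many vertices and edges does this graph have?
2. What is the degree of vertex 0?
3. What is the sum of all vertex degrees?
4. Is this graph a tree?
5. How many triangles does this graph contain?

Count: 12 vertices, 16 edges.
Vertex 0 has neighbors [2, 5, 8, 9, 11], degree = 5.
Handshaking lemma: 2 * 16 = 32.
A tree on 12 vertices has 11 edges. This graph has 16 edges (5 extra). Not a tree.
Number of triangles = 3.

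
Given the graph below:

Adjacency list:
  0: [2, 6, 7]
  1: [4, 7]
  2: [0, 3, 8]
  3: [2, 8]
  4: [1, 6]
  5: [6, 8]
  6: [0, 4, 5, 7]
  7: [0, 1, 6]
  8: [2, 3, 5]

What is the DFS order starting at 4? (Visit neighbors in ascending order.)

DFS from vertex 4 (neighbors processed in ascending order):
Visit order: 4, 1, 7, 0, 2, 3, 8, 5, 6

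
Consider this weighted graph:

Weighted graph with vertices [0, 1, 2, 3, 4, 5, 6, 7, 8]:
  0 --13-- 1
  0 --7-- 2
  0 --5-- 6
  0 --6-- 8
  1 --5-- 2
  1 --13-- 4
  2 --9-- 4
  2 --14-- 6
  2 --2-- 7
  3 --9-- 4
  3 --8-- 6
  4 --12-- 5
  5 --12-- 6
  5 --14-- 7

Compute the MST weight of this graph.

Applying Kruskal's algorithm (sort edges by weight, add if no cycle):
  Add (2,7) w=2
  Add (0,6) w=5
  Add (1,2) w=5
  Add (0,8) w=6
  Add (0,2) w=7
  Add (3,6) w=8
  Add (2,4) w=9
  Skip (3,4) w=9 (creates cycle)
  Add (4,5) w=12
  Skip (5,6) w=12 (creates cycle)
  Skip (0,1) w=13 (creates cycle)
  Skip (1,4) w=13 (creates cycle)
  Skip (2,6) w=14 (creates cycle)
  Skip (5,7) w=14 (creates cycle)
MST weight = 54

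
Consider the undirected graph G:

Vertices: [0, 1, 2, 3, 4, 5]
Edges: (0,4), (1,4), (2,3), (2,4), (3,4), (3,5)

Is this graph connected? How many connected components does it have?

Checking connectivity: the graph has 1 connected component(s).
All vertices are reachable from each other. The graph IS connected.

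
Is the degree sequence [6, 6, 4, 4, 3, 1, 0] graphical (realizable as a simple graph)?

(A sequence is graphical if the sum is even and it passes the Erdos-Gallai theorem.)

Sum of degrees = 24. Sum is even but fails Erdos-Gallai. The sequence is NOT graphical.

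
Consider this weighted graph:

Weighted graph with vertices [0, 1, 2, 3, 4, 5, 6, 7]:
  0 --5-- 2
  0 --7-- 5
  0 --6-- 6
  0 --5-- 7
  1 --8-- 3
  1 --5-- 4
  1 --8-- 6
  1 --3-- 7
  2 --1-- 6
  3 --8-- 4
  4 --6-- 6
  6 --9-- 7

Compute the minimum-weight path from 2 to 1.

Using Dijkstra's algorithm from vertex 2:
Shortest path: 2 -> 6 -> 1
Total weight: 1 + 8 = 9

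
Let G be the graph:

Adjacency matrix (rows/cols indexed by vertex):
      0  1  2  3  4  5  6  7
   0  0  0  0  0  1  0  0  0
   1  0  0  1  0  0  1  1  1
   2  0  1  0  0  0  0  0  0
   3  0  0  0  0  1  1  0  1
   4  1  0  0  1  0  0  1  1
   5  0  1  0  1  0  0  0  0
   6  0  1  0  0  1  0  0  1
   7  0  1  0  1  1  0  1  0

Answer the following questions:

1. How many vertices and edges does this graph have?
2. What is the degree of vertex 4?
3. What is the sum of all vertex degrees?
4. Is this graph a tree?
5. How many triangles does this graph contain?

Count: 8 vertices, 11 edges.
Vertex 4 has neighbors [0, 3, 6, 7], degree = 4.
Handshaking lemma: 2 * 11 = 22.
A tree on 8 vertices has 7 edges. This graph has 11 edges (4 extra). Not a tree.
Number of triangles = 3.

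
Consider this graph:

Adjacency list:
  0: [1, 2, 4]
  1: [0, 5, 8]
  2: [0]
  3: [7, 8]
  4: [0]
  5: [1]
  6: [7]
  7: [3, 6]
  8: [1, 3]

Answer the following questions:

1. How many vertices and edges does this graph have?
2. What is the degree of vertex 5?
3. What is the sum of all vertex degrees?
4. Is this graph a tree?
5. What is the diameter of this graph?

Count: 9 vertices, 8 edges.
Vertex 5 has neighbors [1], degree = 1.
Handshaking lemma: 2 * 8 = 16.
A graph is a tree iff it is connected and has exactly n-1 edges. This graph is connected (all 9 vertices in one component) and has 9-1 = 8 edges. It is a tree.
Diameter (longest shortest path) = 6.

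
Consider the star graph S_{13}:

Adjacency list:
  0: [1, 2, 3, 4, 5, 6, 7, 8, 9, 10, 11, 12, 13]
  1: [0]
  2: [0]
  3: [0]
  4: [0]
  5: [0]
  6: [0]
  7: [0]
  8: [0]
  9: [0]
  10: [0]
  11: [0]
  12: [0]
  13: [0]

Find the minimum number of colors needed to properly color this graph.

S_{13} has one hub adjacent to 13 leaves; leaves are pairwise non-adjacent.
Color the hub 0 and every leaf 1.
Chromatic number = 2.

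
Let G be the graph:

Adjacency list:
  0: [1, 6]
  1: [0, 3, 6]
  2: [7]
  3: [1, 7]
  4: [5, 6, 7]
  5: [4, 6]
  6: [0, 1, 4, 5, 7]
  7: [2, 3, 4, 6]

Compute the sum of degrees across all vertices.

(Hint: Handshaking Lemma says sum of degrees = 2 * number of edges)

Count edges: 11 edges.
By Handshaking Lemma: sum of degrees = 2 * 11 = 22.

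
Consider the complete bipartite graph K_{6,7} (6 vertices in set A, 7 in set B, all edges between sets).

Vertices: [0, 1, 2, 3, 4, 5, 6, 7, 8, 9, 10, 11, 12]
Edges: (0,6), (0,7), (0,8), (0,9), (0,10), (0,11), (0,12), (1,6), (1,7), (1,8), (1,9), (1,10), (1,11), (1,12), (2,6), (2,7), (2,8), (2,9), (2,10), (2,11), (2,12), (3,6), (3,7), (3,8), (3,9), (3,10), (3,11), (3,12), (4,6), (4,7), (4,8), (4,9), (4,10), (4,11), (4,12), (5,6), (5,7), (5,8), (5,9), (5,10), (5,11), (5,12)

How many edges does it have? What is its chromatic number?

K_{6,7} has 6 * 7 = 42 edges.
Bipartite graphs have chromatic number 2 (color each partition differently).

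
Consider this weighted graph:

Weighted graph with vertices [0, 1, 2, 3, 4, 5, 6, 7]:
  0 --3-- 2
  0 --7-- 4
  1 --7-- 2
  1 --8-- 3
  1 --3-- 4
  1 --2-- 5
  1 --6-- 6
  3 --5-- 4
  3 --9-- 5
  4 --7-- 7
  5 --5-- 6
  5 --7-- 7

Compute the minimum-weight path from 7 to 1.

Using Dijkstra's algorithm from vertex 7:
Shortest path: 7 -> 5 -> 1
Total weight: 7 + 2 = 9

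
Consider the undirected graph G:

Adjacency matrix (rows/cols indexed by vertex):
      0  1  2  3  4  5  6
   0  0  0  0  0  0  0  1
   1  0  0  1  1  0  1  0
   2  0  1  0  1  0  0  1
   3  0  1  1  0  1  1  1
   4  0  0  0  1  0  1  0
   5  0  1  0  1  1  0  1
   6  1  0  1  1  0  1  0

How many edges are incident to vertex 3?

Vertex 3 has neighbors [1, 2, 4, 5, 6], so deg(3) = 5.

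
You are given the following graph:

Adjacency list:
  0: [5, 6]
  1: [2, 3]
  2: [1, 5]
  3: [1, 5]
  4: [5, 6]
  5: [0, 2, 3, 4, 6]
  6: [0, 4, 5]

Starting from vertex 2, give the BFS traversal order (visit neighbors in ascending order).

BFS from vertex 2 (neighbors processed in ascending order):
Visit order: 2, 1, 5, 3, 0, 4, 6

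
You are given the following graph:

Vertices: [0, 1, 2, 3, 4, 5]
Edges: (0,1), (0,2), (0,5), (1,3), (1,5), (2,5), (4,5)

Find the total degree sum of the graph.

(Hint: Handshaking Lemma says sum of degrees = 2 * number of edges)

Count edges: 7 edges.
By Handshaking Lemma: sum of degrees = 2 * 7 = 14.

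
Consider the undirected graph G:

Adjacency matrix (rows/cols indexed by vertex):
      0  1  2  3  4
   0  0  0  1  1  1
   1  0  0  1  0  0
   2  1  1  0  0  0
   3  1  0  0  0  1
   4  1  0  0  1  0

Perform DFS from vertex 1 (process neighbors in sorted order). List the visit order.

DFS from vertex 1 (neighbors processed in ascending order):
Visit order: 1, 2, 0, 3, 4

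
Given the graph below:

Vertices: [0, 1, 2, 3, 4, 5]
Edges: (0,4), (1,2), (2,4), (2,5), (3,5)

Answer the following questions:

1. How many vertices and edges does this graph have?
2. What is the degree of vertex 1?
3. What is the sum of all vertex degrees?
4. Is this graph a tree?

Count: 6 vertices, 5 edges.
Vertex 1 has neighbors [2], degree = 1.
Handshaking lemma: 2 * 5 = 10.
A graph is a tree iff it is connected and has exactly n-1 edges. This graph is connected (all 6 vertices in one component) and has 6-1 = 5 edges. It is a tree.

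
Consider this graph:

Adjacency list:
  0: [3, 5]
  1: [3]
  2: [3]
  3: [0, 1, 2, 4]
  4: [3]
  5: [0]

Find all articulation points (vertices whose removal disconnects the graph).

An articulation point is a vertex whose removal disconnects the graph.
Articulation points: [0, 3]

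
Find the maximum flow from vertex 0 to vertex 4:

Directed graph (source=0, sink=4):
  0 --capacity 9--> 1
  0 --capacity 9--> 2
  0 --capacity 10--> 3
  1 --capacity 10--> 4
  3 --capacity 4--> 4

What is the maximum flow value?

Computing max flow:
  Flow on (0->1): 9/9
  Flow on (0->3): 4/10
  Flow on (1->4): 9/10
  Flow on (3->4): 4/4
Maximum flow = 13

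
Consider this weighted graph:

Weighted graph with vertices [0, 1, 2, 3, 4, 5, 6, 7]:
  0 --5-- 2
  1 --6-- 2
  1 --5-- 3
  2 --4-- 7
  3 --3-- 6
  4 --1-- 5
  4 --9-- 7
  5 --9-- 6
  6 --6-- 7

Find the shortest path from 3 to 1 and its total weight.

Using Dijkstra's algorithm from vertex 3:
Shortest path: 3 -> 1
Total weight: 5 = 5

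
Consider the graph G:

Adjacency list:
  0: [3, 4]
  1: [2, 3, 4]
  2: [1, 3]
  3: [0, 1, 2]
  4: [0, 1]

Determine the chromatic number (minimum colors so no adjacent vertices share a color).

The graph has a maximum clique of size 3 (lower bound on chromatic number).
A valid 3-coloring: {0: 0, 1: 0, 2: 2, 3: 1, 4: 1}.
Chromatic number = 3.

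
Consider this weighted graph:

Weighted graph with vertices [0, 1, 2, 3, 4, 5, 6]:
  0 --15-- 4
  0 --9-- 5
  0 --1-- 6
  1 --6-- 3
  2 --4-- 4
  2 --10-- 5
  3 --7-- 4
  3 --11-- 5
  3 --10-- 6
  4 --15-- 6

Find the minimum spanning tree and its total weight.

Applying Kruskal's algorithm (sort edges by weight, add if no cycle):
  Add (0,6) w=1
  Add (2,4) w=4
  Add (1,3) w=6
  Add (3,4) w=7
  Add (0,5) w=9
  Add (2,5) w=10
  Skip (3,6) w=10 (creates cycle)
  Skip (3,5) w=11 (creates cycle)
  Skip (0,4) w=15 (creates cycle)
  Skip (4,6) w=15 (creates cycle)
MST weight = 37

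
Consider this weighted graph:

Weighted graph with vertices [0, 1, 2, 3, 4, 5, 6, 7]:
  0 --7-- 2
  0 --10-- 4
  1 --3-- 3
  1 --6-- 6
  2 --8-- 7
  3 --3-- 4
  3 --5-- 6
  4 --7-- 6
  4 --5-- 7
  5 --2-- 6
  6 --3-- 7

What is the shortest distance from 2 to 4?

Using Dijkstra's algorithm from vertex 2:
Shortest path: 2 -> 7 -> 4
Total weight: 8 + 5 = 13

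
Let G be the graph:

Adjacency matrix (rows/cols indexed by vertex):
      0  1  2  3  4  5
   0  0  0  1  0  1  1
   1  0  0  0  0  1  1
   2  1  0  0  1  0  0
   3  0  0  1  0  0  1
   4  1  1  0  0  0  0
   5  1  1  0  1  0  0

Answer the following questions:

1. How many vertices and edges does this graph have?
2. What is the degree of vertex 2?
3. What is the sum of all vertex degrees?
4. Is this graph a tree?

Count: 6 vertices, 7 edges.
Vertex 2 has neighbors [0, 3], degree = 2.
Handshaking lemma: 2 * 7 = 14.
A tree on 6 vertices has 5 edges. This graph has 7 edges (2 extra). Not a tree.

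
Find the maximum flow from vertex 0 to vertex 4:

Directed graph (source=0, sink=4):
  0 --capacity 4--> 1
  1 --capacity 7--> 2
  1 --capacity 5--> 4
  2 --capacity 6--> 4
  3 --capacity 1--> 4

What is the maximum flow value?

Computing max flow:
  Flow on (0->1): 4/4
  Flow on (1->4): 4/5
Maximum flow = 4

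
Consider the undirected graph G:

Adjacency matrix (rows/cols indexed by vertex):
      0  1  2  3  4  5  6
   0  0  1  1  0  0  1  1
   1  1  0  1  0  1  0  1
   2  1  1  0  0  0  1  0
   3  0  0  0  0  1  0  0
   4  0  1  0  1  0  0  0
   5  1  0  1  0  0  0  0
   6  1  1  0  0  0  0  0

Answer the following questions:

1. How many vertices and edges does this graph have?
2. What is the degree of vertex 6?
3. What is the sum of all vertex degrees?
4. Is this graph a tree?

Count: 7 vertices, 9 edges.
Vertex 6 has neighbors [0, 1], degree = 2.
Handshaking lemma: 2 * 9 = 18.
A tree on 7 vertices has 6 edges. This graph has 9 edges (3 extra). Not a tree.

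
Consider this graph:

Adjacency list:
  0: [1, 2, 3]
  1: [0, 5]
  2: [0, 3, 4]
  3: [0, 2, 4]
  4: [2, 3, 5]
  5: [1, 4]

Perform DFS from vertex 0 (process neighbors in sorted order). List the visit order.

DFS from vertex 0 (neighbors processed in ascending order):
Visit order: 0, 1, 5, 4, 2, 3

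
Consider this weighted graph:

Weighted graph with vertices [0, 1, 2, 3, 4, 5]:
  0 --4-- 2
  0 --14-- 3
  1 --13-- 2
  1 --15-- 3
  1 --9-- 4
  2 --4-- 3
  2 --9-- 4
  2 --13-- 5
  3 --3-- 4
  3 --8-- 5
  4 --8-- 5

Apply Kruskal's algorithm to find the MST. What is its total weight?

Applying Kruskal's algorithm (sort edges by weight, add if no cycle):
  Add (3,4) w=3
  Add (0,2) w=4
  Add (2,3) w=4
  Add (3,5) w=8
  Skip (4,5) w=8 (creates cycle)
  Add (1,4) w=9
  Skip (2,4) w=9 (creates cycle)
  Skip (1,2) w=13 (creates cycle)
  Skip (2,5) w=13 (creates cycle)
  Skip (0,3) w=14 (creates cycle)
  Skip (1,3) w=15 (creates cycle)
MST weight = 28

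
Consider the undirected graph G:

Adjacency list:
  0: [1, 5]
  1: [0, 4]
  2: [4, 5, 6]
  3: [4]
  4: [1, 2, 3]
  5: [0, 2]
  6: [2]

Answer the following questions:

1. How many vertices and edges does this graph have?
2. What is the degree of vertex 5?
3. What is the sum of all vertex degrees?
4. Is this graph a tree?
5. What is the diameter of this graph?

Count: 7 vertices, 7 edges.
Vertex 5 has neighbors [0, 2], degree = 2.
Handshaking lemma: 2 * 7 = 14.
A tree on 7 vertices has 6 edges. This graph has 7 edges (1 extra). Not a tree.
Diameter (longest shortest path) = 3.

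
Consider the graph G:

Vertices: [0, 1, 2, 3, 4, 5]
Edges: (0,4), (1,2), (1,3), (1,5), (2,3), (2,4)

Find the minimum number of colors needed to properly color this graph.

The graph has a maximum clique of size 3 (lower bound on chromatic number).
A valid 3-coloring: {0: 1, 1: 0, 2: 1, 3: 2, 4: 0, 5: 1}.
Chromatic number = 3.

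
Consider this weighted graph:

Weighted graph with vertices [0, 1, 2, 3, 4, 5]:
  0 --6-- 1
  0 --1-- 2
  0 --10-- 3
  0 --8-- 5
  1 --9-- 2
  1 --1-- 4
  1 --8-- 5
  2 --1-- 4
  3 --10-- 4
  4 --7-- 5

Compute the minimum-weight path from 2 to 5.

Using Dijkstra's algorithm from vertex 2:
Shortest path: 2 -> 4 -> 5
Total weight: 1 + 7 = 8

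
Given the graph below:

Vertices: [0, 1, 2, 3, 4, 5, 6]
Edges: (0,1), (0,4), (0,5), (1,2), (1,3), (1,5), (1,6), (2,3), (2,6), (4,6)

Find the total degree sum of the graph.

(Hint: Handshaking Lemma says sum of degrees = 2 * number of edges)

Count edges: 10 edges.
By Handshaking Lemma: sum of degrees = 2 * 10 = 20.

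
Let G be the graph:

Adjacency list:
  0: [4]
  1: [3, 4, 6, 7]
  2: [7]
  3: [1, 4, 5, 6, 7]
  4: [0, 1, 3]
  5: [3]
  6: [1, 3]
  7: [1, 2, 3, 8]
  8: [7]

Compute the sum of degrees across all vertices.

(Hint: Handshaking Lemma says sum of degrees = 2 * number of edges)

Count edges: 11 edges.
By Handshaking Lemma: sum of degrees = 2 * 11 = 22.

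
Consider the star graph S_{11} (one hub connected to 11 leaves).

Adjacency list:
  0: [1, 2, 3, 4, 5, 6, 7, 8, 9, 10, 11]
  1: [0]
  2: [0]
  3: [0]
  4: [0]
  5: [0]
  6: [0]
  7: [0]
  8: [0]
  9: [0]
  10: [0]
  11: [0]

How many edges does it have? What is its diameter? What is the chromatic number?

Star graph S_{11}: the hub connects to all 11 leaves.
Edges = 11.
Diameter = 2 (any leaf to hub is 1, leaf to leaf through hub is 2).
Star graphs are bipartite (hub vs leaves), so chromatic number = 2.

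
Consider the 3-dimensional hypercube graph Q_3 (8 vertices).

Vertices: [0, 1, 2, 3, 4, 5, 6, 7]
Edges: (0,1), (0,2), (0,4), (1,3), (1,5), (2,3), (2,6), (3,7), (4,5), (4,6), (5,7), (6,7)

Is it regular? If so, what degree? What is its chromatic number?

In Q_3, every vertex has exactly 3 neighbors (flip one of 3 bits), so it is 3-regular.
Q_3 is bipartite (partition by bit-parity), so chromatic number = 2.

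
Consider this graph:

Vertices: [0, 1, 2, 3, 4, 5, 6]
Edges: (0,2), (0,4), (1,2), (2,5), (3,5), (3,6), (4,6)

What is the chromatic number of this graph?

The graph has a maximum clique of size 2 (lower bound on chromatic number).
A valid 2-coloring: {0: 1, 1: 1, 2: 0, 3: 0, 4: 0, 5: 1, 6: 1}.
Chromatic number = 2.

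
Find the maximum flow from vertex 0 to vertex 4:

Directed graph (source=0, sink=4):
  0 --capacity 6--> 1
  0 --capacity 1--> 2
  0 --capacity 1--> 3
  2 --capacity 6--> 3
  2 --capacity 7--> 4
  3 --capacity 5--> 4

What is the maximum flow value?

Computing max flow:
  Flow on (0->2): 1/1
  Flow on (0->3): 1/1
  Flow on (2->4): 1/7
  Flow on (3->4): 1/5
Maximum flow = 2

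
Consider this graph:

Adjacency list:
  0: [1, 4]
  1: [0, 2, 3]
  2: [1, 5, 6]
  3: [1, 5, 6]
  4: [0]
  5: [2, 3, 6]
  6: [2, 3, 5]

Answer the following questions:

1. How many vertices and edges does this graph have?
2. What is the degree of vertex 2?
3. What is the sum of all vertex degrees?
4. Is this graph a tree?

Count: 7 vertices, 9 edges.
Vertex 2 has neighbors [1, 5, 6], degree = 3.
Handshaking lemma: 2 * 9 = 18.
A tree on 7 vertices has 6 edges. This graph has 9 edges (3 extra). Not a tree.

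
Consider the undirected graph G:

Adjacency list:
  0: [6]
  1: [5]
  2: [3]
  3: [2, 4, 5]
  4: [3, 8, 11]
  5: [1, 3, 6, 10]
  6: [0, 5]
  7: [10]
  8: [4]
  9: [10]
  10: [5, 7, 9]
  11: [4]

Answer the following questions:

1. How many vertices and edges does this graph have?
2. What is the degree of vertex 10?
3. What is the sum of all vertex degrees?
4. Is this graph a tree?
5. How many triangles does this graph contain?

Count: 12 vertices, 11 edges.
Vertex 10 has neighbors [5, 7, 9], degree = 3.
Handshaking lemma: 2 * 11 = 22.
A graph is a tree iff it is connected and has exactly n-1 edges. This graph is connected (all 12 vertices in one component) and has 12-1 = 11 edges. It is a tree.
Number of triangles = 0.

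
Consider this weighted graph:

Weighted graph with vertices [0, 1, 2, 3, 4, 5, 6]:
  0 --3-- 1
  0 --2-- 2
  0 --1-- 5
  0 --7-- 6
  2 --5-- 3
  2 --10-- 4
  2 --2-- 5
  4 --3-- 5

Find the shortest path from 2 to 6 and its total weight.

Using Dijkstra's algorithm from vertex 2:
Shortest path: 2 -> 0 -> 6
Total weight: 2 + 7 = 9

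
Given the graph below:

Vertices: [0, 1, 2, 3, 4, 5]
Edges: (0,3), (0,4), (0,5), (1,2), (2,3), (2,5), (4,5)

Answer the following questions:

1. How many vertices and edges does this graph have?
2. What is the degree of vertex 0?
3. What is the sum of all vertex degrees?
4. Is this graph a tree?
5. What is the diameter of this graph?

Count: 6 vertices, 7 edges.
Vertex 0 has neighbors [3, 4, 5], degree = 3.
Handshaking lemma: 2 * 7 = 14.
A tree on 6 vertices has 5 edges. This graph has 7 edges (2 extra). Not a tree.
Diameter (longest shortest path) = 3.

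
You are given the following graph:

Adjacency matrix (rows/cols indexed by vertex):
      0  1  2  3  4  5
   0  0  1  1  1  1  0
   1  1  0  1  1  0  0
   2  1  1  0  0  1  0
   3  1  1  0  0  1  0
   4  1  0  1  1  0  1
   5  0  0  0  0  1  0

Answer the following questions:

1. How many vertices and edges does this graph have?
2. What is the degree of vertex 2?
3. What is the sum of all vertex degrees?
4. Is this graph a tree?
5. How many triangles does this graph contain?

Count: 6 vertices, 9 edges.
Vertex 2 has neighbors [0, 1, 4], degree = 3.
Handshaking lemma: 2 * 9 = 18.
A tree on 6 vertices has 5 edges. This graph has 9 edges (4 extra). Not a tree.
Number of triangles = 4.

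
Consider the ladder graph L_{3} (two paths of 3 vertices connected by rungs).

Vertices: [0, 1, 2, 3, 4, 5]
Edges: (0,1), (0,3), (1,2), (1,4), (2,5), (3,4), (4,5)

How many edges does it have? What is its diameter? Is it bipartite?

Ladder graph L_{3}: 3 rungs + 2 * (3-1) path edges = 3 + 4 = 7 edges.
Diameter = 3.
Ladder graphs are bipartite (alternating coloring along each path).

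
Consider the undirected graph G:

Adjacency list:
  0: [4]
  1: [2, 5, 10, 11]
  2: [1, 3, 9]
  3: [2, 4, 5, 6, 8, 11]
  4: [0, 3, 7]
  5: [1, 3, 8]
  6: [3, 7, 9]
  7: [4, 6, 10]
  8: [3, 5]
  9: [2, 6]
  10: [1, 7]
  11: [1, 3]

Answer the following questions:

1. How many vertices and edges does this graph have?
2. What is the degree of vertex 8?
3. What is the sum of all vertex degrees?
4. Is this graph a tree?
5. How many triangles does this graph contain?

Count: 12 vertices, 17 edges.
Vertex 8 has neighbors [3, 5], degree = 2.
Handshaking lemma: 2 * 17 = 34.
A tree on 12 vertices has 11 edges. This graph has 17 edges (6 extra). Not a tree.
Number of triangles = 1.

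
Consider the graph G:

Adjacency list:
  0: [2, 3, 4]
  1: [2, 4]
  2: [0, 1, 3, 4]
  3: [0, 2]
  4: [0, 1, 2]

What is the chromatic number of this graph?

The graph has a maximum clique of size 3 (lower bound on chromatic number).
A valid 3-coloring: {0: 1, 1: 1, 2: 0, 3: 2, 4: 2}.
Chromatic number = 3.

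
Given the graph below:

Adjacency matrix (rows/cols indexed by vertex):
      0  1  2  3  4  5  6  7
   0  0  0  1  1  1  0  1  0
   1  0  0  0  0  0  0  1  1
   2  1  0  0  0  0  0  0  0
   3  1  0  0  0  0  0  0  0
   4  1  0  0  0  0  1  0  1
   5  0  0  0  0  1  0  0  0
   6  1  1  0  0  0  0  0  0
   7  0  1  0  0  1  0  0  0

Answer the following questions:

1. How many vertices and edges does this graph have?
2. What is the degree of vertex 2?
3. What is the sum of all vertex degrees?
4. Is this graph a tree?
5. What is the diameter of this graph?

Count: 8 vertices, 8 edges.
Vertex 2 has neighbors [0], degree = 1.
Handshaking lemma: 2 * 8 = 16.
A tree on 8 vertices has 7 edges. This graph has 8 edges (1 extra). Not a tree.
Diameter (longest shortest path) = 3.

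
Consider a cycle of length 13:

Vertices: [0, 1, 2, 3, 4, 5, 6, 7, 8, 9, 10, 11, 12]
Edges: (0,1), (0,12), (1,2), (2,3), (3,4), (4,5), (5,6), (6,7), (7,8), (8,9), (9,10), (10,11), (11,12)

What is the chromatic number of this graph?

This is an odd cycle (C_13). Odd cycles are not bipartite (any 2-coloring forces two adjacent vertices to match), and 3 colors suffice.
Chromatic number = 3.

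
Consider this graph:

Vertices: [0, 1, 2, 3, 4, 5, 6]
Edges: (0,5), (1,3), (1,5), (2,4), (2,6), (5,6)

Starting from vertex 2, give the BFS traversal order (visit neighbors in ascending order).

BFS from vertex 2 (neighbors processed in ascending order):
Visit order: 2, 4, 6, 5, 0, 1, 3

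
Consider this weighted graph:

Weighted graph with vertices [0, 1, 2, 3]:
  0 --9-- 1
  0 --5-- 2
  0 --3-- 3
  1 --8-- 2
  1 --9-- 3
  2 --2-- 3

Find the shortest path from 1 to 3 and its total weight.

Using Dijkstra's algorithm from vertex 1:
Shortest path: 1 -> 3
Total weight: 9 = 9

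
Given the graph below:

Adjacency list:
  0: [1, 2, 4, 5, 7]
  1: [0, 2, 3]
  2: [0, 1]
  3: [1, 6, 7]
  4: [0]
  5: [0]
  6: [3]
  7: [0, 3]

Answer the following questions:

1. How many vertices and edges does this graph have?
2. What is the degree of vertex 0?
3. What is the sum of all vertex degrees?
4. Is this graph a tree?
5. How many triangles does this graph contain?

Count: 8 vertices, 9 edges.
Vertex 0 has neighbors [1, 2, 4, 5, 7], degree = 5.
Handshaking lemma: 2 * 9 = 18.
A tree on 8 vertices has 7 edges. This graph has 9 edges (2 extra). Not a tree.
Number of triangles = 1.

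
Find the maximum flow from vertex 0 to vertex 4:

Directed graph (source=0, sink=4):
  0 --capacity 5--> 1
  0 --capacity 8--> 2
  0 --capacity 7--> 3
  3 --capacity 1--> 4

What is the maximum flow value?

Computing max flow:
  Flow on (0->3): 1/7
  Flow on (3->4): 1/1
Maximum flow = 1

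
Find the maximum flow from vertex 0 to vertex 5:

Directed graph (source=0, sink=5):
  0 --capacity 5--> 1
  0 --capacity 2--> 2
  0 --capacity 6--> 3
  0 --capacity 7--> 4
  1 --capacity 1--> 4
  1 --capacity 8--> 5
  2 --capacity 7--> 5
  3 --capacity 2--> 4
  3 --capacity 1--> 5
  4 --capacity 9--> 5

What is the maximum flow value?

Computing max flow:
  Flow on (0->1): 5/5
  Flow on (0->2): 2/2
  Flow on (0->3): 3/6
  Flow on (0->4): 7/7
  Flow on (1->5): 5/8
  Flow on (2->5): 2/7
  Flow on (3->4): 2/2
  Flow on (3->5): 1/1
  Flow on (4->5): 9/9
Maximum flow = 17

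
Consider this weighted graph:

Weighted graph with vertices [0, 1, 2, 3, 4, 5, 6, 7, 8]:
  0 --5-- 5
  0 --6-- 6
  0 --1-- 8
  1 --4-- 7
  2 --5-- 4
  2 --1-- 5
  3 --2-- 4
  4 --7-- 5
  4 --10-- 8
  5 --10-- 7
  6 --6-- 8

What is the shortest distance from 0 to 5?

Using Dijkstra's algorithm from vertex 0:
Shortest path: 0 -> 5
Total weight: 5 = 5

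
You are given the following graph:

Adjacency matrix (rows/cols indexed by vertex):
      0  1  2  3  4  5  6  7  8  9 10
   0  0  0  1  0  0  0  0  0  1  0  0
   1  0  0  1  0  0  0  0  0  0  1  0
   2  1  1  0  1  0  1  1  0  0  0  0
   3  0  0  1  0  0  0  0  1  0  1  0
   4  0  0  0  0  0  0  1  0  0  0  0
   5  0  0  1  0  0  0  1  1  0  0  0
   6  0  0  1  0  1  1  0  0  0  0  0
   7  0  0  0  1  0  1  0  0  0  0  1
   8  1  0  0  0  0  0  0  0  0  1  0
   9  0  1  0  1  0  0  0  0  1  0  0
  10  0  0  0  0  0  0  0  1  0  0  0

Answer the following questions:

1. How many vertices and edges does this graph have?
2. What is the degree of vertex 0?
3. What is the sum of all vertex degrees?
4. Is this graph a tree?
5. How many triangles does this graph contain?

Count: 11 vertices, 14 edges.
Vertex 0 has neighbors [2, 8], degree = 2.
Handshaking lemma: 2 * 14 = 28.
A tree on 11 vertices has 10 edges. This graph has 14 edges (4 extra). Not a tree.
Number of triangles = 1.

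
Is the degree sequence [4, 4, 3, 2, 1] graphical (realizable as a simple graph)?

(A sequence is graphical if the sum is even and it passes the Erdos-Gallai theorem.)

Sum of degrees = 14. Sum is even but fails Erdos-Gallai. The sequence is NOT graphical.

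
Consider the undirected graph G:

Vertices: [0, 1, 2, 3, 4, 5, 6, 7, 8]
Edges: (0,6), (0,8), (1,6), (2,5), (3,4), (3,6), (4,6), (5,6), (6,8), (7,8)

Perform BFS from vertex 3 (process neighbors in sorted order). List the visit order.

BFS from vertex 3 (neighbors processed in ascending order):
Visit order: 3, 4, 6, 0, 1, 5, 8, 2, 7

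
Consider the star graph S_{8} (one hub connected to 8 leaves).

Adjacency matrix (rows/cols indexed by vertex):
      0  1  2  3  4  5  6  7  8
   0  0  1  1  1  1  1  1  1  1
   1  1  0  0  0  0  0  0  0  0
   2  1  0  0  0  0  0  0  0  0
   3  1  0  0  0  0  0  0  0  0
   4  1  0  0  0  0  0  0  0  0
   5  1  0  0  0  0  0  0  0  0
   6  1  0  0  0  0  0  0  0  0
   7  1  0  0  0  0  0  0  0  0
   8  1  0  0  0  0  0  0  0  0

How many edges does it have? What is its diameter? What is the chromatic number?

Star graph S_{8}: the hub connects to all 8 leaves.
Edges = 8.
Diameter = 2 (any leaf to hub is 1, leaf to leaf through hub is 2).
Star graphs are bipartite (hub vs leaves), so chromatic number = 2.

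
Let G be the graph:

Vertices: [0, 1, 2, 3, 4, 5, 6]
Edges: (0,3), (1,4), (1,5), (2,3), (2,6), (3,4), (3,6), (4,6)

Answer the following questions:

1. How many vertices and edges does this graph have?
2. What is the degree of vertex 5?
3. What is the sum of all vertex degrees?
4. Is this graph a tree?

Count: 7 vertices, 8 edges.
Vertex 5 has neighbors [1], degree = 1.
Handshaking lemma: 2 * 8 = 16.
A tree on 7 vertices has 6 edges. This graph has 8 edges (2 extra). Not a tree.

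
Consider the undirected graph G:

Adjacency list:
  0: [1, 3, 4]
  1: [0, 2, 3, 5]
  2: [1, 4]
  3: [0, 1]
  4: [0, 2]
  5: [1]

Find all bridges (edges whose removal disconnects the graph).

A bridge is an edge whose removal increases the number of connected components.
Bridges found: (1,5)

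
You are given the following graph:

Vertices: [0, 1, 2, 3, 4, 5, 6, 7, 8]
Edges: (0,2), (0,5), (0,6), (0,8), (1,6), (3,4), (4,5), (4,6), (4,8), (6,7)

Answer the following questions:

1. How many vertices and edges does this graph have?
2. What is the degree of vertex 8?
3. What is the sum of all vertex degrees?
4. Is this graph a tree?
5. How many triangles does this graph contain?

Count: 9 vertices, 10 edges.
Vertex 8 has neighbors [0, 4], degree = 2.
Handshaking lemma: 2 * 10 = 20.
A tree on 9 vertices has 8 edges. This graph has 10 edges (2 extra). Not a tree.
Number of triangles = 0.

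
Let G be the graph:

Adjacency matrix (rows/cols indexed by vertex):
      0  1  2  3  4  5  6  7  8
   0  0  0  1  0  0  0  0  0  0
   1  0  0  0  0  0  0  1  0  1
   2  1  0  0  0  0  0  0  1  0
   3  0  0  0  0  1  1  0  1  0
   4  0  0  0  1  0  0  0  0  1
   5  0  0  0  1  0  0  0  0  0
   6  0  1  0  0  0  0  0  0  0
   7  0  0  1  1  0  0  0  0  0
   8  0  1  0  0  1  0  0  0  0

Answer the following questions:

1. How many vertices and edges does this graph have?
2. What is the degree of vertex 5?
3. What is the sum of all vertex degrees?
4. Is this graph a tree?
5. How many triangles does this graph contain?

Count: 9 vertices, 8 edges.
Vertex 5 has neighbors [3], degree = 1.
Handshaking lemma: 2 * 8 = 16.
A graph is a tree iff it is connected and has exactly n-1 edges. This graph is connected (all 9 vertices in one component) and has 9-1 = 8 edges. It is a tree.
Number of triangles = 0.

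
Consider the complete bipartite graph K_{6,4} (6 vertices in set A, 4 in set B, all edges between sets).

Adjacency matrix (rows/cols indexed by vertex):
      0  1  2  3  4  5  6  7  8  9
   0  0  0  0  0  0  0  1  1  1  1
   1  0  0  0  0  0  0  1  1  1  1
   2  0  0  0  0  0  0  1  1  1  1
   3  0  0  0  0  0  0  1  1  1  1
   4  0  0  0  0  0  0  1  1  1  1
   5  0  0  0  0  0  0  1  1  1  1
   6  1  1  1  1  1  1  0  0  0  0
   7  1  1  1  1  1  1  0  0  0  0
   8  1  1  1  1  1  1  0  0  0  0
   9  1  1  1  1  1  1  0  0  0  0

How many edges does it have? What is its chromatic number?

K_{6,4} has 6 * 4 = 24 edges.
Bipartite graphs have chromatic number 2 (color each partition differently).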